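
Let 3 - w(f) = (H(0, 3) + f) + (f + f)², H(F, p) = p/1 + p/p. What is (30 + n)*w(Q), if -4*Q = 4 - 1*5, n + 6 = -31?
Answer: 21/2 ≈ 10.500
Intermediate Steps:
n = -37 (n = -6 - 31 = -37)
H(F, p) = 1 + p (H(F, p) = p*1 + 1 = p + 1 = 1 + p)
Q = ¼ (Q = -(4 - 1*5)/4 = -(4 - 5)/4 = -¼*(-1) = ¼ ≈ 0.25000)
w(f) = -1 - f - 4*f² (w(f) = 3 - (((1 + 3) + f) + (f + f)²) = 3 - ((4 + f) + (2*f)²) = 3 - ((4 + f) + 4*f²) = 3 - (4 + f + 4*f²) = 3 + (-4 - f - 4*f²) = -1 - f - 4*f²)
(30 + n)*w(Q) = (30 - 37)*(-1 - 1*¼ - 4*(¼)²) = -7*(-1 - ¼ - 4*1/16) = -7*(-1 - ¼ - ¼) = -7*(-3/2) = 21/2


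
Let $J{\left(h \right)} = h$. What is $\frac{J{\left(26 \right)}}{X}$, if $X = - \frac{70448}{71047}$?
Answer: $- \frac{923611}{35224} \approx -26.221$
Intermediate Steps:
$X = - \frac{70448}{71047}$ ($X = \left(-70448\right) \frac{1}{71047} = - \frac{70448}{71047} \approx -0.99157$)
$\frac{J{\left(26 \right)}}{X} = \frac{26}{- \frac{70448}{71047}} = 26 \left(- \frac{71047}{70448}\right) = - \frac{923611}{35224}$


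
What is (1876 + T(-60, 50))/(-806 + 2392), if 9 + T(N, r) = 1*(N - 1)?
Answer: 903/793 ≈ 1.1387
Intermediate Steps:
T(N, r) = -10 + N (T(N, r) = -9 + 1*(N - 1) = -9 + 1*(-1 + N) = -9 + (-1 + N) = -10 + N)
(1876 + T(-60, 50))/(-806 + 2392) = (1876 + (-10 - 60))/(-806 + 2392) = (1876 - 70)/1586 = 1806*(1/1586) = 903/793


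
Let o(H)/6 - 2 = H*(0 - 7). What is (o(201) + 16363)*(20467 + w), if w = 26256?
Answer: 370653559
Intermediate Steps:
o(H) = 12 - 42*H (o(H) = 12 + 6*(H*(0 - 7)) = 12 + 6*(H*(-7)) = 12 + 6*(-7*H) = 12 - 42*H)
(o(201) + 16363)*(20467 + w) = ((12 - 42*201) + 16363)*(20467 + 26256) = ((12 - 8442) + 16363)*46723 = (-8430 + 16363)*46723 = 7933*46723 = 370653559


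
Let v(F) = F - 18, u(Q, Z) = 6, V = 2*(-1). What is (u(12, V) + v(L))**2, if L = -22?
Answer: 1156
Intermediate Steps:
V = -2
v(F) = -18 + F
(u(12, V) + v(L))**2 = (6 + (-18 - 22))**2 = (6 - 40)**2 = (-34)**2 = 1156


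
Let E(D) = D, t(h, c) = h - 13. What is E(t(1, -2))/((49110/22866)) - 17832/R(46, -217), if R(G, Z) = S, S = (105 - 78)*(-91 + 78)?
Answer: 43300996/957645 ≈ 45.216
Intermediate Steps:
t(h, c) = -13 + h
S = -351 (S = 27*(-13) = -351)
R(G, Z) = -351
E(t(1, -2))/((49110/22866)) - 17832/R(46, -217) = (-13 + 1)/((49110/22866)) - 17832/(-351) = -12/(49110*(1/22866)) - 17832*(-1/351) = -12/8185/3811 + 5944/117 = -12*3811/8185 + 5944/117 = -45732/8185 + 5944/117 = 43300996/957645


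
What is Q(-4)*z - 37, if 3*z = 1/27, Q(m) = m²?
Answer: -2981/81 ≈ -36.802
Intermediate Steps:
z = 1/81 (z = (⅓)/27 = (⅓)*(1/27) = 1/81 ≈ 0.012346)
Q(-4)*z - 37 = (-4)²*(1/81) - 37 = 16*(1/81) - 37 = 16/81 - 37 = -2981/81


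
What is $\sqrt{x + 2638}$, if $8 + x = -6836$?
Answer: $i \sqrt{4206} \approx 64.854 i$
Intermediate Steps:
$x = -6844$ ($x = -8 - 6836 = -6844$)
$\sqrt{x + 2638} = \sqrt{-6844 + 2638} = \sqrt{-4206} = i \sqrt{4206}$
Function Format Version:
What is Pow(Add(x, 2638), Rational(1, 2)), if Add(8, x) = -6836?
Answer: Mul(I, Pow(4206, Rational(1, 2))) ≈ Mul(64.854, I)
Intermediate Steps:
x = -6844 (x = Add(-8, -6836) = -6844)
Pow(Add(x, 2638), Rational(1, 2)) = Pow(Add(-6844, 2638), Rational(1, 2)) = Pow(-4206, Rational(1, 2)) = Mul(I, Pow(4206, Rational(1, 2)))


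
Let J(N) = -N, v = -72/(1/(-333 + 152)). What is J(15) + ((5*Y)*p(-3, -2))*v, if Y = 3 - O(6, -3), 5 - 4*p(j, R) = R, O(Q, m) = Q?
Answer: -342105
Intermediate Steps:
p(j, R) = 5/4 - R/4
v = 13032 (v = -72/(1/(-181)) = -72/(-1/181) = -72*(-181) = 13032)
Y = -3 (Y = 3 - 1*6 = 3 - 6 = -3)
J(15) + ((5*Y)*p(-3, -2))*v = -1*15 + ((5*(-3))*(5/4 - 1/4*(-2)))*13032 = -15 - 15*(5/4 + 1/2)*13032 = -15 - 15*7/4*13032 = -15 - 105/4*13032 = -15 - 342090 = -342105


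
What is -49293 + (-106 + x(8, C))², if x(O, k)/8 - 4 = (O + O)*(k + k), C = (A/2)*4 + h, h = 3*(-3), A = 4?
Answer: 59607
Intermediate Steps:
h = -9
C = -1 (C = (4/2)*4 - 9 = (4*(½))*4 - 9 = 2*4 - 9 = 8 - 9 = -1)
x(O, k) = 32 + 32*O*k (x(O, k) = 32 + 8*((O + O)*(k + k)) = 32 + 8*((2*O)*(2*k)) = 32 + 8*(4*O*k) = 32 + 32*O*k)
-49293 + (-106 + x(8, C))² = -49293 + (-106 + (32 + 32*8*(-1)))² = -49293 + (-106 + (32 - 256))² = -49293 + (-106 - 224)² = -49293 + (-330)² = -49293 + 108900 = 59607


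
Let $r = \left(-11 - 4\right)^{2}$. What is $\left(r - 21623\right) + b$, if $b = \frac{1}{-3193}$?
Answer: $- \frac{68323815}{3193} \approx -21398.0$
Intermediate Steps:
$b = - \frac{1}{3193} \approx -0.00031319$
$r = 225$ ($r = \left(-15\right)^{2} = 225$)
$\left(r - 21623\right) + b = \left(225 - 21623\right) - \frac{1}{3193} = -21398 - \frac{1}{3193} = - \frac{68323815}{3193}$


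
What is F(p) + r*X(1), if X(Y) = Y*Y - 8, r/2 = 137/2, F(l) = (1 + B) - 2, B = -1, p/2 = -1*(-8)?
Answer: -961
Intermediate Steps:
p = 16 (p = 2*(-1*(-8)) = 2*8 = 16)
F(l) = -2 (F(l) = (1 - 1) - 2 = 0 - 2 = -2)
r = 137 (r = 2*(137/2) = 137)
X(Y) = -8 + Y**2 (X(Y) = Y**2 - 8 = -8 + Y**2)
F(p) + r*X(1) = -2 + 137*(-8 + 1**2) = -2 + 137*(-8 + 1) = -2 + 137*(-7) = -2 - 959 = -961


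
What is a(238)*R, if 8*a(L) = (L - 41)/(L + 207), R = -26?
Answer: -2561/1780 ≈ -1.4388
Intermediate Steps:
a(L) = (-41 + L)/(8*(207 + L)) (a(L) = ((L - 41)/(L + 207))/8 = ((-41 + L)/(207 + L))/8 = (-41 + L)/(8*(207 + L)))
a(238)*R = ((-41 + 238)/(8*(207 + 238)))*(-26) = ((⅛)*197/445)*(-26) = ((⅛)*(1/445)*197)*(-26) = (197/3560)*(-26) = -2561/1780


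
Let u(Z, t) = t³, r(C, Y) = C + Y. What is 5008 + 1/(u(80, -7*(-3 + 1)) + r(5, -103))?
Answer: 13251169/2646 ≈ 5008.0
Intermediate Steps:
5008 + 1/(u(80, -7*(-3 + 1)) + r(5, -103)) = 5008 + 1/((-7*(-3 + 1))³ + (5 - 103)) = 5008 + 1/((-7*(-2))³ - 98) = 5008 + 1/(14³ - 98) = 5008 + 1/(2744 - 98) = 5008 + 1/2646 = 13251169/2646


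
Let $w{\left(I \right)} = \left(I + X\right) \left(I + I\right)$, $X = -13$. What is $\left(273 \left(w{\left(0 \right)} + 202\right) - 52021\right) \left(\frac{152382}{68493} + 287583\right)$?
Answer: $\frac{20518307084375}{22831} \approx 8.987 \cdot 10^{8}$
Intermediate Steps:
$w{\left(I \right)} = 2 I \left(-13 + I\right)$ ($w{\left(I \right)} = \left(I - 13\right) \left(I + I\right) = \left(-13 + I\right) 2 I = 2 I \left(-13 + I\right)$)
$\left(273 \left(w{\left(0 \right)} + 202\right) - 52021\right) \left(\frac{152382}{68493} + 287583\right) = \left(273 \left(2 \cdot 0 \left(-13 + 0\right) + 202\right) - 52021\right) \left(\frac{152382}{68493} + 287583\right) = \left(273 \left(2 \cdot 0 \left(-13\right) + 202\right) - 52021\right) \left(152382 \cdot \frac{1}{68493} + 287583\right) = \left(273 \left(0 + 202\right) - 52021\right) \left(\frac{50794}{22831} + 287583\right) = \left(273 \cdot 202 - 52021\right) \frac{6565858267}{22831} = \left(55146 - 52021\right) \frac{6565858267}{22831} = 3125 \cdot \frac{6565858267}{22831} = \frac{20518307084375}{22831}$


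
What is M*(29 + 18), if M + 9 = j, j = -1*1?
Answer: -470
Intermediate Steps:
j = -1
M = -10 (M = -9 - 1 = -10)
M*(29 + 18) = -10*(29 + 18) = -10*47 = -470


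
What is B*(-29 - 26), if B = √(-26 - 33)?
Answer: -55*I*√59 ≈ -422.46*I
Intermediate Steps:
B = I*√59 (B = √(-59) = I*√59 ≈ 7.6811*I)
B*(-29 - 26) = (I*√59)*(-29 - 26) = (I*√59)*(-55) = -55*I*√59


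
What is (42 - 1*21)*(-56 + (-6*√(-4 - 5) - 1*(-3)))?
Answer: -1113 - 378*I ≈ -1113.0 - 378.0*I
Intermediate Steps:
(42 - 1*21)*(-56 + (-6*√(-4 - 5) - 1*(-3))) = (42 - 21)*(-56 + (-18*I + 3)) = 21*(-56 + (-18*I + 3)) = 21*(-56 + (3 - 18*I)) = 21*(-53 - 18*I) = -1113 - 378*I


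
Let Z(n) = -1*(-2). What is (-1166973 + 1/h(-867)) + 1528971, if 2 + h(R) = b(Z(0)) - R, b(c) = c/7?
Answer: 2192621893/6057 ≈ 3.6200e+5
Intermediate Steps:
Z(n) = 2
b(c) = c/7 (b(c) = c*(1/7) = c/7)
h(R) = -12/7 - R (h(R) = -2 + ((1/7)*2 - R) = -2 + (2/7 - R) = -12/7 - R)
(-1166973 + 1/h(-867)) + 1528971 = (-1166973 + 1/(-12/7 - 1*(-867))) + 1528971 = (-1166973 + 1/(-12/7 + 867)) + 1528971 = (-1166973 + 1/(6057/7)) + 1528971 = (-1166973 + 7/6057) + 1528971 = -7068355454/6057 + 1528971 = 2192621893/6057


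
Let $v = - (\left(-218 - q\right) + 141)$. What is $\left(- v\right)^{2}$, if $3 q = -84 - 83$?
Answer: $\frac{4096}{9} \approx 455.11$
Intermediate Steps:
$q = - \frac{167}{3}$ ($q = \frac{-84 - 83}{3} = \frac{1}{3} \left(-167\right) = - \frac{167}{3} \approx -55.667$)
$v = \frac{64}{3}$ ($v = - (\left(-218 - - \frac{167}{3}\right) + 141) = - (\left(-218 + \frac{167}{3}\right) + 141) = - (- \frac{487}{3} + 141) = \left(-1\right) \left(- \frac{64}{3}\right) = \frac{64}{3} \approx 21.333$)
$\left(- v\right)^{2} = \left(\left(-1\right) \frac{64}{3}\right)^{2} = \left(- \frac{64}{3}\right)^{2} = \frac{4096}{9}$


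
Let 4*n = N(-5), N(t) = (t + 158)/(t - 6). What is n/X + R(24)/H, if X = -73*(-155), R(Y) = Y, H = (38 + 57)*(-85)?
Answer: -2636823/804043900 ≈ -0.0032795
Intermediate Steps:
H = -8075 (H = 95*(-85) = -8075)
X = 11315
N(t) = (158 + t)/(-6 + t)
n = -153/44 (n = ((158 - 5)/(-6 - 5))/4 = (153/(-11))/4 = (-1/11*153)/4 = (¼)*(-153/11) = -153/44 ≈ -3.4773)
n/X + R(24)/H = -153/44/11315 + 24/(-8075) = -153/44*1/11315 + 24*(-1/8075) = -153/497860 - 24/8075 = -2636823/804043900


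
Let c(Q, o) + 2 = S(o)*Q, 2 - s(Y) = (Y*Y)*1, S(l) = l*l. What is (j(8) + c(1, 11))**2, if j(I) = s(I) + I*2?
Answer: 5329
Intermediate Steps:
S(l) = l**2
s(Y) = 2 - Y**2 (s(Y) = 2 - Y*Y = 2 - Y**2)
c(Q, o) = -2 + Q*o**2 (c(Q, o) = -2 + o**2*Q = -2 + Q*o**2)
j(I) = 2 - I**2 + 2*I (j(I) = (2 - I**2) + I*2 = (2 - I**2) + 2*I = 2 - I**2 + 2*I)
(j(8) + c(1, 11))**2 = ((2 - 1*8**2 + 2*8) + (-2 + 1*11**2))**2 = ((2 - 1*64 + 16) + (-2 + 1*121))**2 = ((2 - 64 + 16) + (-2 + 121))**2 = (-46 + 119)**2 = 73**2 = 5329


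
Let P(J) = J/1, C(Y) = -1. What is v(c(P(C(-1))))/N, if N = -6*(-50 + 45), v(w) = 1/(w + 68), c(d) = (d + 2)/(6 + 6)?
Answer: 2/4085 ≈ 0.00048960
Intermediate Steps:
P(J) = J (P(J) = J*1 = J)
c(d) = 1/6 + d/12 (c(d) = (2 + d)/12 = (2 + d)*(1/12) = 1/6 + d/12)
v(w) = 1/(68 + w)
N = 30 (N = -6*(-5) = 30)
v(c(P(C(-1))))/N = 1/((68 + (1/6 + (1/12)*(-1)))*30) = (1/30)/(68 + (1/6 - 1/12)) = (1/30)/(68 + 1/12) = (1/30)/(817/12) = (12/817)*(1/30) = 2/4085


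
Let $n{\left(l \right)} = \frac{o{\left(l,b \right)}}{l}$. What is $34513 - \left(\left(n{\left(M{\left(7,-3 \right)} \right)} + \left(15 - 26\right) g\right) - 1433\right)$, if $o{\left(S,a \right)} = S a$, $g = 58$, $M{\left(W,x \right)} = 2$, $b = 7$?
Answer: $36577$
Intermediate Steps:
$n{\left(l \right)} = 7$ ($n{\left(l \right)} = \frac{l 7}{l} = \frac{7 l}{l} = 7$)
$34513 - \left(\left(n{\left(M{\left(7,-3 \right)} \right)} + \left(15 - 26\right) g\right) - 1433\right) = 34513 - \left(\left(7 + \left(15 - 26\right) 58\right) - 1433\right) = 34513 - \left(\left(7 - 638\right) - 1433\right) = 34513 - \left(-631 - 1433\right) = 34513 - -2064 = 34513 + 2064 = 36577$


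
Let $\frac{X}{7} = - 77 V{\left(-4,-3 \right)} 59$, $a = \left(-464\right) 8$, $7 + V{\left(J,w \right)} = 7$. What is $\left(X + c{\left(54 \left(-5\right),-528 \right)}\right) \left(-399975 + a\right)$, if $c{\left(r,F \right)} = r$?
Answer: $108995490$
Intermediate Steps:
$V{\left(J,w \right)} = 0$ ($V{\left(J,w \right)} = -7 + 7 = 0$)
$a = -3712$
$X = 0$ ($X = 7 \left(-77\right) 0 \cdot 59 = 7 \cdot 0 \cdot 59 = 7 \cdot 0 = 0$)
$\left(X + c{\left(54 \left(-5\right),-528 \right)}\right) \left(-399975 + a\right) = \left(0 + 54 \left(-5\right)\right) \left(-399975 - 3712\right) = \left(0 - 270\right) \left(-403687\right) = \left(-270\right) \left(-403687\right) = 108995490$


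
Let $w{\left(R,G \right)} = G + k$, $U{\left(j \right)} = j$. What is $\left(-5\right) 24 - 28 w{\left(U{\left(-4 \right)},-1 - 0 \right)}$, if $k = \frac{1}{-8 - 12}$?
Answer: $- \frac{453}{5} \approx -90.6$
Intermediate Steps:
$k = - \frac{1}{20}$ ($k = \frac{1}{-20} = - \frac{1}{20} \approx -0.05$)
$w{\left(R,G \right)} = - \frac{1}{20} + G$ ($w{\left(R,G \right)} = G - \frac{1}{20} = - \frac{1}{20} + G$)
$\left(-5\right) 24 - 28 w{\left(U{\left(-4 \right)},-1 - 0 \right)} = \left(-5\right) 24 - 28 \left(- \frac{1}{20} - 1\right) = -120 - 28 \left(- \frac{1}{20} + \left(-1 + 0\right)\right) = -120 - 28 \left(- \frac{1}{20} - 1\right) = -120 - - \frac{147}{5} = -120 + \frac{147}{5} = - \frac{453}{5}$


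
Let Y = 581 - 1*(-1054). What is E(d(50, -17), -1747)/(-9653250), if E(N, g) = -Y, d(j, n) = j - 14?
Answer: 109/643550 ≈ 0.00016937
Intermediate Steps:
Y = 1635 (Y = 581 + 1054 = 1635)
d(j, n) = -14 + j
E(N, g) = -1635 (E(N, g) = -1*1635 = -1635)
E(d(50, -17), -1747)/(-9653250) = -1635/(-9653250) = -1635*(-1/9653250) = 109/643550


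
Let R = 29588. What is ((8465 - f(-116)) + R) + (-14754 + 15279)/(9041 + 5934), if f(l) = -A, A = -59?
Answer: 22758427/599 ≈ 37994.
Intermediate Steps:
f(l) = 59 (f(l) = -1*(-59) = 59)
((8465 - f(-116)) + R) + (-14754 + 15279)/(9041 + 5934) = ((8465 - 1*59) + 29588) + (-14754 + 15279)/(9041 + 5934) = ((8465 - 59) + 29588) + 525/14975 = (8406 + 29588) + 525*(1/14975) = 37994 + 21/599 = 22758427/599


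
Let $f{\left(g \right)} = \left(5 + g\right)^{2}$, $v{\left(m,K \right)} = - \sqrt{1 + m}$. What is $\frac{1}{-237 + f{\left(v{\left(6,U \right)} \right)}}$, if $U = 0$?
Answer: $- \frac{41}{8265} + \frac{2 \sqrt{7}}{8265} \approx -0.0043205$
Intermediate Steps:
$\frac{1}{-237 + f{\left(v{\left(6,U \right)} \right)}} = \frac{1}{-237 + \left(5 - \sqrt{1 + 6}\right)^{2}} = \frac{1}{-237 + \left(5 - \sqrt{7}\right)^{2}}$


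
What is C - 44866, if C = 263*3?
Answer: -44077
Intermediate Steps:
C = 789
C - 44866 = 789 - 44866 = -44077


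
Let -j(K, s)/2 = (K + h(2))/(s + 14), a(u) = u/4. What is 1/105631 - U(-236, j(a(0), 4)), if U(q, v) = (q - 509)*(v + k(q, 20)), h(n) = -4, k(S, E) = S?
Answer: -166833601391/950679 ≈ -1.7549e+5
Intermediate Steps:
a(u) = u/4 (a(u) = u*(¼) = u/4)
j(K, s) = -2*(-4 + K)/(14 + s) (j(K, s) = -2*(K - 4)/(s + 14) = -2*(-4 + K)/(14 + s))
U(q, v) = (-509 + q)*(q + v) (U(q, v) = (q - 509)*(v + q) = (-509 + q)*(q + v))
1/105631 - U(-236, j(a(0), 4)) = 1/105631 - ((-236)² - 509*(-236) - 1018*(4 - 0/4)/(14 + 4) - 472*(4 - 0/4)/(14 + 4)) = 1/105631 - (55696 + 120124 - 1018*(4 - 1*0)/18 - 472*(4 - 1*0)/18) = 1/105631 - (55696 + 120124 - 1018*(4 + 0)/18 - 472*(4 + 0)/18) = 1/105631 - (55696 + 120124 - 1018*4/18 - 472*4/18) = 1/105631 - (55696 + 120124 - 509*4/9 - 236*4/9) = 1/105631 - (55696 + 120124 - 2036/9 - 944/9) = 1/105631 - 1*1579400/9 = 1/105631 - 1579400/9 = -166833601391/950679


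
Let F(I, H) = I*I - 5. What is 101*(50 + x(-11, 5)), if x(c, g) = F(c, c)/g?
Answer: 36966/5 ≈ 7393.2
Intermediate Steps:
F(I, H) = -5 + I**2 (F(I, H) = I**2 - 5 = -5 + I**2)
x(c, g) = (-5 + c**2)/g
101*(50 + x(-11, 5)) = 101*(50 + (-5 + (-11)**2)/5) = 101*(50 + (-5 + 121)/5) = 101*(50 + (1/5)*116) = 101*(50 + 116/5) = 101*(366/5) = 36966/5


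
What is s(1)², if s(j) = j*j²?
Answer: 1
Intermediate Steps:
s(j) = j³
s(1)² = (1³)² = 1² = 1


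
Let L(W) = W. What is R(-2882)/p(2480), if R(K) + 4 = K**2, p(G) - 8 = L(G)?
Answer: 1038240/311 ≈ 3338.4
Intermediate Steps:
p(G) = 8 + G
R(K) = -4 + K**2
R(-2882)/p(2480) = (-4 + (-2882)**2)/(8 + 2480) = (-4 + 8305924)/2488 = 8305920*(1/2488) = 1038240/311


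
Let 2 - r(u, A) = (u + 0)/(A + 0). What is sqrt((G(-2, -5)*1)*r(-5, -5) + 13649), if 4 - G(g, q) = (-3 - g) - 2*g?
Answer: 5*sqrt(546) ≈ 116.83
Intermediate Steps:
r(u, A) = 2 - u/A (r(u, A) = 2 - (u + 0)/(A + 0) = 2 - u/A)
G(g, q) = 7 + 3*g (G(g, q) = 4 - ((-3 - g) - 2*g) = 4 - (-3 - 3*g) = 4 + (3 + 3*g) = 7 + 3*g)
sqrt((G(-2, -5)*1)*r(-5, -5) + 13649) = sqrt(((7 + 3*(-2))*1)*(2 - 1*(-5)/(-5)) + 13649) = sqrt(((7 - 6)*1)*(2 - 1*(-5)*(-1/5)) + 13649) = sqrt((1*1)*(2 - 1) + 13649) = sqrt(1*1 + 13649) = sqrt(1 + 13649) = sqrt(13650) = 5*sqrt(546)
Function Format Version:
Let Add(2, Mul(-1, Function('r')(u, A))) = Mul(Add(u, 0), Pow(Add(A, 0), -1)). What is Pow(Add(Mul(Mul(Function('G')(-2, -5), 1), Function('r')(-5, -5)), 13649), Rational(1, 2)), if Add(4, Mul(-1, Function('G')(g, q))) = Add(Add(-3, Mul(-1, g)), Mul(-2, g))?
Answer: Mul(5, Pow(546, Rational(1, 2))) ≈ 116.83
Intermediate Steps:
Function('r')(u, A) = Add(2, Mul(-1, u, Pow(A, -1))) (Function('r')(u, A) = Add(2, Mul(-1, Mul(Add(u, 0), Pow(Add(A, 0), -1)))) = Add(2, Mul(-1, Mul(u, Pow(A, -1)))) = Add(2, Mul(-1, u, Pow(A, -1))))
Function('G')(g, q) = Add(7, Mul(3, g)) (Function('G')(g, q) = Add(4, Mul(-1, Add(Add(-3, Mul(-1, g)), Mul(-2, g)))) = Add(4, Mul(-1, Add(-3, Mul(-3, g)))) = Add(4, Add(3, Mul(3, g))) = Add(7, Mul(3, g)))
Pow(Add(Mul(Mul(Function('G')(-2, -5), 1), Function('r')(-5, -5)), 13649), Rational(1, 2)) = Pow(Add(Mul(Mul(Add(7, Mul(3, -2)), 1), Add(2, Mul(-1, -5, Pow(-5, -1)))), 13649), Rational(1, 2)) = Pow(Add(Mul(Mul(Add(7, -6), 1), Add(2, Mul(-1, -5, Rational(-1, 5)))), 13649), Rational(1, 2)) = Pow(Add(Mul(Mul(1, 1), Add(2, -1)), 13649), Rational(1, 2)) = Pow(Add(Mul(1, 1), 13649), Rational(1, 2)) = Pow(Add(1, 13649), Rational(1, 2)) = Pow(13650, Rational(1, 2)) = Mul(5, Pow(546, Rational(1, 2)))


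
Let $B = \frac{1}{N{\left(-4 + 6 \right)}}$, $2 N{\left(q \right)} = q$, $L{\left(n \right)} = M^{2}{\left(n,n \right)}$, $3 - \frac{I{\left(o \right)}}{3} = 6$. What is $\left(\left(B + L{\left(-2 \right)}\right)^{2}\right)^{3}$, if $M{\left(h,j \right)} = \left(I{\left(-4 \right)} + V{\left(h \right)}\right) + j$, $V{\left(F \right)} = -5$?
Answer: $288136807515649$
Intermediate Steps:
$I{\left(o \right)} = -9$ ($I{\left(o \right)} = 9 - 18 = -9$)
$M{\left(h,j \right)} = -14 + j$ ($M{\left(h,j \right)} = \left(-9 - 5\right) + j = -14 + j$)
$L{\left(n \right)} = \left(-14 + n\right)^{2}$
$N{\left(q \right)} = \frac{q}{2}$
$B = 1$ ($B = \frac{1}{\frac{1}{2} \left(-4 + 6\right)} = \frac{1}{\frac{1}{2} \cdot 2} = 1^{-1} = 1$)
$\left(\left(B + L{\left(-2 \right)}\right)^{2}\right)^{3} = \left(\left(1 + \left(-14 - 2\right)^{2}\right)^{2}\right)^{3} = \left(\left(1 + \left(-16\right)^{2}\right)^{2}\right)^{3} = \left(\left(1 + 256\right)^{2}\right)^{3} = \left(257^{2}\right)^{3} = 66049^{3} = 288136807515649$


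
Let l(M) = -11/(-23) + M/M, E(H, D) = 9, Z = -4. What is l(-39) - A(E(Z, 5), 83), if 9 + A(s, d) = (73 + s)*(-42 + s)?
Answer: 62479/23 ≈ 2716.5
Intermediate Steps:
A(s, d) = -9 + (-42 + s)*(73 + s) (A(s, d) = -9 + (73 + s)*(-42 + s) = -9 + (-42 + s)*(73 + s))
l(M) = 34/23 (l(M) = -11*(-1/23) + 1 = 11/23 + 1 = 34/23)
l(-39) - A(E(Z, 5), 83) = 34/23 - (-3075 + 9**2 + 31*9) = 34/23 - (-3075 + 81 + 279) = 34/23 - 1*(-2715) = 34/23 + 2715 = 62479/23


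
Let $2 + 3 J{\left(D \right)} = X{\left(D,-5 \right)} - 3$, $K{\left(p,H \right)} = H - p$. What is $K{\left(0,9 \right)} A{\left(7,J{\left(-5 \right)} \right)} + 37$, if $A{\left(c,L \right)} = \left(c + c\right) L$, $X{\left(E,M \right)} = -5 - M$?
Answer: $-173$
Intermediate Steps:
$J{\left(D \right)} = - \frac{5}{3}$ ($J{\left(D \right)} = - \frac{2}{3} + \frac{\left(-5 - -5\right) - 3}{3} = - \frac{2}{3} + \frac{\left(-5 + 5\right) - 3}{3} = - \frac{2}{3} + \frac{0 - 3}{3} = - \frac{2}{3} + \frac{1}{3} \left(-3\right) = - \frac{2}{3} - 1 = - \frac{5}{3}$)
$A{\left(c,L \right)} = 2 L c$ ($A{\left(c,L \right)} = 2 c L = 2 L c$)
$K{\left(0,9 \right)} A{\left(7,J{\left(-5 \right)} \right)} + 37 = \left(9 - 0\right) 2 \left(- \frac{5}{3}\right) 7 + 37 = \left(9 + 0\right) \left(- \frac{70}{3}\right) + 37 = 9 \left(- \frac{70}{3}\right) + 37 = -210 + 37 = -173$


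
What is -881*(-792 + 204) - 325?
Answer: 517703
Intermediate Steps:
-881*(-792 + 204) - 325 = -881*(-588) - 325 = 518028 - 325 = 517703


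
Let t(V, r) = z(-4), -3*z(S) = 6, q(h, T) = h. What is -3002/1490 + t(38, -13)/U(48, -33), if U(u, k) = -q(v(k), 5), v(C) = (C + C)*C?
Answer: -1633844/811305 ≈ -2.0138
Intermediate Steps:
v(C) = 2*C**2 (v(C) = (2*C)*C = 2*C**2)
z(S) = -2 (z(S) = -1/3*6 = -2)
t(V, r) = -2
U(u, k) = -2*k**2
-3002/1490 + t(38, -13)/U(48, -33) = -3002/1490 - 2/((-2*(-33)**2)) = -3002*1/1490 - 2/((-2*1089)) = -1501/745 - 2/(-2178) = -1501/745 - 2*(-1/2178) = -1501/745 + 1/1089 = -1633844/811305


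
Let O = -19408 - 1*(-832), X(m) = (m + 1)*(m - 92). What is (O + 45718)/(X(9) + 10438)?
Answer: 13571/4804 ≈ 2.8249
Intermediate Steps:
X(m) = (1 + m)*(-92 + m)
O = -18576 (O = -19408 + 832 = -18576)
(O + 45718)/(X(9) + 10438) = (-18576 + 45718)/((-92 + 9**2 - 91*9) + 10438) = 27142/((-92 + 81 - 819) + 10438) = 27142/(-830 + 10438) = 27142/9608 = 27142*(1/9608) = 13571/4804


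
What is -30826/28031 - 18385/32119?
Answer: -1505450229/900327689 ≈ -1.6721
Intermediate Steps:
-30826/28031 - 18385/32119 = -1505450229/900327689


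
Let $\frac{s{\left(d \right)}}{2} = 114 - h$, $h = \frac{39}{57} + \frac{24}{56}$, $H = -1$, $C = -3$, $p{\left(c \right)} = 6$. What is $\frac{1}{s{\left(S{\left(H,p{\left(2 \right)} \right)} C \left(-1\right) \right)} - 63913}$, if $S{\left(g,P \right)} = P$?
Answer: $- \frac{133}{8470401} \approx -1.5702 \cdot 10^{-5}$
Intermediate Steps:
$h = \frac{148}{133}$ ($h = 39 \cdot \frac{1}{57} + 24 \cdot \frac{1}{56} = \frac{13}{19} + \frac{3}{7} = \frac{148}{133} \approx 1.1128$)
$s{\left(d \right)} = \frac{30028}{133}$ ($s{\left(d \right)} = 2 \left(114 - \frac{148}{133}\right) = 2 \cdot \frac{15014}{133} = \frac{30028}{133}$)
$\frac{1}{s{\left(S{\left(H,p{\left(2 \right)} \right)} C \left(-1\right) \right)} - 63913} = \frac{1}{\frac{30028}{133} - 63913} = \frac{1}{- \frac{8470401}{133}} = - \frac{133}{8470401}$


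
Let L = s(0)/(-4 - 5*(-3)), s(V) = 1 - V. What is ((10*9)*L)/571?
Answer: 90/6281 ≈ 0.014329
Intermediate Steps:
L = 1/11 (L = (1 - 1*0)/(-4 - 5*(-3)) = (1 + 0)/(-4 + 15) = 1/11 ≈ 0.090909)
((10*9)*L)/571 = ((10*9)*(1/11))/571 = (90*(1/11))*(1/571) = (90/11)*(1/571) = 90/6281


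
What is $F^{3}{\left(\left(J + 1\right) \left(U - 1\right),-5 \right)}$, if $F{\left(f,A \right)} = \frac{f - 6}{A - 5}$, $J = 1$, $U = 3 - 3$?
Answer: $\frac{64}{125} \approx 0.512$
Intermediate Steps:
$U = 0$
$F{\left(f,A \right)} = \frac{-6 + f}{-5 + A}$
$F^{3}{\left(\left(J + 1\right) \left(U - 1\right),-5 \right)} = \left(\frac{-6 + \left(1 + 1\right) \left(0 - 1\right)}{-5 - 5}\right)^{3} = \left(\frac{-6 + 2 \left(-1\right)}{-10}\right)^{3} = \left(- \frac{-6 - 2}{10}\right)^{3} = \left(\left(- \frac{1}{10}\right) \left(-8\right)\right)^{3} = \left(\frac{4}{5}\right)^{3} = \frac{64}{125}$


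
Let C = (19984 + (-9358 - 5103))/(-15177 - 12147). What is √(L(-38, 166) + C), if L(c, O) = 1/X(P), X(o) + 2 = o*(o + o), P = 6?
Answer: I*√530246255/53130 ≈ 0.43341*I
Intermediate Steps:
C = -1841/9108 (C = (19984 - 14461)/(-27324) = 5523*(-1/27324) = -1841/9108 ≈ -0.20213)
X(o) = -2 + 2*o² (X(o) = -2 + o*(o + o) = -2 + o*(2*o) = -2 + 2*o²)
L(c, O) = 1/70 (L(c, O) = 1/(-2 + 2*6²) = 1/(-2 + 2*36) = 1/(-2 + 72) = 1/70)
√(L(-38, 166) + C) = √(1/70 - 1841/9108) = √(-59881/318780) = I*√530246255/53130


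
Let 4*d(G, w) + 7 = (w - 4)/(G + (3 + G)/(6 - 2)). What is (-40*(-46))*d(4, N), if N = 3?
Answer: -3300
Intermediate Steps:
d(G, w) = -7/4 + (-4 + w)/(4*(3/4 + 5*G/4)) (d(G, w) = -7/4 + ((w - 4)/(G + (3 + G)/(6 - 2)))/4 = -7/4 + ((-4 + w)/(G + (3 + G)/4))/4 = -7/4 + ((-4 + w)/(G + (3 + G)*(1/4)))/4 = -7/4 + ((-4 + w)/(G + (3/4 + G/4)))/4 = -7/4 + ((-4 + w)/(3/4 + 5*G/4))/4 = -7/4 + (-4 + w)/(4*(3/4 + 5*G/4)))
(-40*(-46))*d(4, N) = (-40*(-46))*((-37 - 35*4 + 4*3)/(4*(3 + 5*4))) = 1840*((-37 - 140 + 12)/(4*(3 + 20))) = 1840*((1/4)*(-165)/23) = 1840*((1/4)*(1/23)*(-165)) = 1840*(-165/92) = -3300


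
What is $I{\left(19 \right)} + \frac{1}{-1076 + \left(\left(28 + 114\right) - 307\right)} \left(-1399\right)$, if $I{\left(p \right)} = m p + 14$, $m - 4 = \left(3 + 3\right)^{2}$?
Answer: $\frac{961933}{1241} \approx 775.13$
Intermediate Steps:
$m = 40$ ($m = 4 + \left(3 + 3\right)^{2} = 4 + 6^{2} = 4 + 36 = 40$)
$I{\left(p \right)} = 14 + 40 p$ ($I{\left(p \right)} = 40 p + 14 = 14 + 40 p$)
$I{\left(19 \right)} + \frac{1}{-1076 + \left(\left(28 + 114\right) - 307\right)} \left(-1399\right) = \left(14 + 40 \cdot 19\right) + \frac{1}{-1076 + \left(\left(28 + 114\right) - 307\right)} \left(-1399\right) = \left(14 + 760\right) + \frac{1}{-1076 + \left(142 - 307\right)} \left(-1399\right) = 774 + \frac{1}{-1076 - 165} \left(-1399\right) = 774 + \frac{1}{-1241} \left(-1399\right) = 774 - - \frac{1399}{1241} = 774 + \frac{1399}{1241} = \frac{961933}{1241}$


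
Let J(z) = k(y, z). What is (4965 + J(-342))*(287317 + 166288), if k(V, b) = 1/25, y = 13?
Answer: 11260834846/5 ≈ 2.2522e+9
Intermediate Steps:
k(V, b) = 1/25
J(z) = 1/25
(4965 + J(-342))*(287317 + 166288) = (4965 + 1/25)*(287317 + 166288) = (124126/25)*453605 = 11260834846/5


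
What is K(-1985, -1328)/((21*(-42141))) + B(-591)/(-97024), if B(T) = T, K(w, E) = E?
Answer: 651859823/85862456064 ≈ 0.0075919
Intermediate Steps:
K(-1985, -1328)/((21*(-42141))) + B(-591)/(-97024) = -1328/(21*(-42141)) - 591/(-97024) = -1328/(-884961) - 591*(-1/97024) = -1328*(-1/884961) + 591/97024 = 1328/884961 + 591/97024 = 651859823/85862456064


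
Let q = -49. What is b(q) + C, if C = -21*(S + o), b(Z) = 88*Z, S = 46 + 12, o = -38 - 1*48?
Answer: -3724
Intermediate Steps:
o = -86 (o = -38 - 48 = -86)
S = 58
C = 588 (C = -21*(58 - 86) = -21*(-28) = 588)
b(q) + C = 88*(-49) + 588 = -4312 + 588 = -3724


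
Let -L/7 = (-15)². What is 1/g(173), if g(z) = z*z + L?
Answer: 1/28354 ≈ 3.5268e-5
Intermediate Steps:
L = -1575 (L = -7*(-15)² = -7*225 = -1575)
g(z) = -1575 + z² (g(z) = z*z - 1575 = z² - 1575 = -1575 + z²)
1/g(173) = 1/(-1575 + 173²) = 1/(-1575 + 29929) = 1/28354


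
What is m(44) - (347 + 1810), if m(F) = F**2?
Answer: -221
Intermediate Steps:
m(44) - (347 + 1810) = 44**2 - (347 + 1810) = 1936 - 1*2157 = 1936 - 2157 = -221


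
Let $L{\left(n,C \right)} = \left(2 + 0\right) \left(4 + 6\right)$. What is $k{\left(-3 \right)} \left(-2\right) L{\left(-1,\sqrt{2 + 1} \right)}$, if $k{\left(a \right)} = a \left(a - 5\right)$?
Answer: $-960$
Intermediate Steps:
$L{\left(n,C \right)} = 20$ ($L{\left(n,C \right)} = 2 \cdot 10 = 20$)
$k{\left(a \right)} = a \left(-5 + a\right)$
$k{\left(-3 \right)} \left(-2\right) L{\left(-1,\sqrt{2 + 1} \right)} = - 3 \left(-5 - 3\right) \left(-2\right) 20 = \left(-3\right) \left(-8\right) \left(-2\right) 20 = 24 \left(-2\right) 20 = \left(-48\right) 20 = -960$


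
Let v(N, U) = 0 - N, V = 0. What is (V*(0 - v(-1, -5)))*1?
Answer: 0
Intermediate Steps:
v(N, U) = -N
(V*(0 - v(-1, -5)))*1 = (0*(0 - (-1)*(-1)))*1 = (0*(0 - 1*1))*1 = (0*(0 - 1))*1 = (0*(-1))*1 = 0*1 = 0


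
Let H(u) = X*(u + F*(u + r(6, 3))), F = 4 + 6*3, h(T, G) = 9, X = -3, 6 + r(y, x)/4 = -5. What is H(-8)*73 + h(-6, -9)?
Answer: 252297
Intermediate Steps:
r(y, x) = -44 (r(y, x) = -24 + 4*(-5) = -24 - 20 = -44)
F = 22 (F = 4 + 18 = 22)
H(u) = 2904 - 69*u (H(u) = -3*(u + 22*(u - 44)) = -3*(u + 22*(-44 + u)) = -3*(u + (-968 + 22*u)) = -3*(-968 + 23*u) = 2904 - 69*u)
H(-8)*73 + h(-6, -9) = (2904 - 69*(-8))*73 + 9 = (2904 + 552)*73 + 9 = 3456*73 + 9 = 252288 + 9 = 252297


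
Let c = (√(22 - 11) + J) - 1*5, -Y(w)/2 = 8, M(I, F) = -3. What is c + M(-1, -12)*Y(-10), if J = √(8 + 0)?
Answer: 43 + √11 + 2*√2 ≈ 49.145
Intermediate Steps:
Y(w) = -16 (Y(w) = -2*8 = -16)
J = 2*√2 (J = √8 = 2*√2 ≈ 2.8284)
c = -5 + √11 + 2*√2 (c = (√(22 - 11) + 2*√2) - 1*5 = (√11 + 2*√2) - 5 = -5 + √11 + 2*√2 ≈ 1.1451)
c + M(-1, -12)*Y(-10) = (-5 + √11 + 2*√2) - 3*(-16) = (-5 + √11 + 2*√2) + 48 = 43 + √11 + 2*√2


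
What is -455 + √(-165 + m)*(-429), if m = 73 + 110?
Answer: -455 - 1287*√2 ≈ -2275.1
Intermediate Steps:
m = 183
-455 + √(-165 + m)*(-429) = -455 + √(-165 + 183)*(-429) = -455 + √18*(-429) = -455 + (3*√2)*(-429) = -455 - 1287*√2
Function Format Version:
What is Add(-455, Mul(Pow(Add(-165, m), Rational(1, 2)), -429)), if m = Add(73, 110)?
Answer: Add(-455, Mul(-1287, Pow(2, Rational(1, 2)))) ≈ -2275.1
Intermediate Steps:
m = 183
Add(-455, Mul(Pow(Add(-165, m), Rational(1, 2)), -429)) = Add(-455, Mul(Pow(Add(-165, 183), Rational(1, 2)), -429)) = Add(-455, Mul(Pow(18, Rational(1, 2)), -429)) = Add(-455, Mul(Mul(3, Pow(2, Rational(1, 2))), -429)) = Add(-455, Mul(-1287, Pow(2, Rational(1, 2))))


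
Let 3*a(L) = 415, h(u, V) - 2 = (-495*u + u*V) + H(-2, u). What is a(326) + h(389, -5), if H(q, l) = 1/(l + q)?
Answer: -75217190/387 ≈ -1.9436e+5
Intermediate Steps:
h(u, V) = 2 + 1/(-2 + u) - 495*u + V*u (h(u, V) = 2 + ((-495*u + u*V) + 1/(u - 2)) = 2 + ((-495*u + V*u) + 1/(-2 + u)) = 2 + (1/(-2 + u) - 495*u + V*u) = 2 + 1/(-2 + u) - 495*u + V*u)
a(L) = 415/3 (a(L) = (1/3)*415 = 415/3)
a(326) + h(389, -5) = 415/3 + (1 + (-2 + 389)*(2 - 495*389 - 5*389))/(-2 + 389) = 415/3 + (1 + 387*(2 - 192555 - 1945))/387 = 415/3 + (1 + 387*(-194498))/387 = 415/3 + (1 - 75270726)/387 = 415/3 + (1/387)*(-75270725) = 415/3 - 75270725/387 = -75217190/387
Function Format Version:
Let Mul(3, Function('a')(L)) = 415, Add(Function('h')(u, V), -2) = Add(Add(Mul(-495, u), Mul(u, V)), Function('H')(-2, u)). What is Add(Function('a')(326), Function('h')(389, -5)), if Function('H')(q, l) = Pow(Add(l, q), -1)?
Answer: Rational(-75217190, 387) ≈ -1.9436e+5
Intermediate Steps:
Function('h')(u, V) = Add(2, Pow(Add(-2, u), -1), Mul(-495, u), Mul(V, u)) (Function('h')(u, V) = Add(2, Add(Add(Mul(-495, u), Mul(u, V)), Pow(Add(u, -2), -1))) = Add(2, Add(Add(Mul(-495, u), Mul(V, u)), Pow(Add(-2, u), -1))) = Add(2, Add(Pow(Add(-2, u), -1), Mul(-495, u), Mul(V, u))) = Add(2, Pow(Add(-2, u), -1), Mul(-495, u), Mul(V, u)))
Function('a')(L) = Rational(415, 3) (Function('a')(L) = Mul(Rational(1, 3), 415) = Rational(415, 3))
Add(Function('a')(326), Function('h')(389, -5)) = Add(Rational(415, 3), Mul(Pow(Add(-2, 389), -1), Add(1, Mul(Add(-2, 389), Add(2, Mul(-495, 389), Mul(-5, 389)))))) = Add(Rational(415, 3), Mul(Pow(387, -1), Add(1, Mul(387, Add(2, -192555, -1945))))) = Add(Rational(415, 3), Mul(Rational(1, 387), Add(1, Mul(387, -194498)))) = Add(Rational(415, 3), Mul(Rational(1, 387), Add(1, -75270726))) = Add(Rational(415, 3), Mul(Rational(1, 387), -75270725)) = Add(Rational(415, 3), Rational(-75270725, 387)) = Rational(-75217190, 387)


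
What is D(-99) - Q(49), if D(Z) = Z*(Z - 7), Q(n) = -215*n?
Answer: 21029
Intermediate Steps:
D(Z) = Z*(-7 + Z)
D(-99) - Q(49) = -99*(-7 - 99) - (-215)*49 = -99*(-106) - 1*(-10535) = 10494 + 10535 = 21029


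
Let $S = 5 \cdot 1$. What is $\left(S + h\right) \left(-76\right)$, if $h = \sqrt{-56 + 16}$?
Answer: $-380 - 152 i \sqrt{10} \approx -380.0 - 480.67 i$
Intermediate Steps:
$S = 5$
$h = 2 i \sqrt{10}$ ($h = \sqrt{-40} = 2 i \sqrt{10} \approx 6.3246 i$)
$\left(S + h\right) \left(-76\right) = \left(5 + 2 i \sqrt{10}\right) \left(-76\right) = -380 - 152 i \sqrt{10}$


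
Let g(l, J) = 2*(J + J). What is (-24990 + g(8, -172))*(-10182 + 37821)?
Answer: -709714242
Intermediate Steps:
g(l, J) = 4*J (g(l, J) = 2*(2*J) = 4*J)
(-24990 + g(8, -172))*(-10182 + 37821) = (-24990 + 4*(-172))*(-10182 + 37821) = (-24990 - 688)*27639 = -25678*27639 = -709714242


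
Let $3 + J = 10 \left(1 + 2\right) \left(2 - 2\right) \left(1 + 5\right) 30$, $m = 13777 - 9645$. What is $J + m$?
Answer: $4129$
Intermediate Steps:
$m = 4132$
$J = -3$ ($J = -3 + 10 \left(1 + 2\right) \left(2 - 2\right) \left(1 + 5\right) 30 = -3 + 10 \cdot 3 \cdot 0 \cdot 6 \cdot 30 = -3 + 10 \cdot 3 \cdot 0 \cdot 30 = -3 + 10 \cdot 0 \cdot 30 = -3 + 0 \cdot 30 = -3 + 0 = -3$)
$J + m = -3 + 4132 = 4129$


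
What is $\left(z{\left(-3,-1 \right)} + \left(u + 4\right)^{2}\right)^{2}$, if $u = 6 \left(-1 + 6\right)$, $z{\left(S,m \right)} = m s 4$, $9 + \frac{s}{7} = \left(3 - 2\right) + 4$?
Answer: $1607824$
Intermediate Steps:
$s = -28$ ($s = -63 + 7 \left(\left(3 - 2\right) + 4\right) = -63 + 7 \left(1 + 4\right) = -63 + 7 \cdot 5 = -63 + 35 = -28$)
$z{\left(S,m \right)} = - 112 m$ ($z{\left(S,m \right)} = m \left(-28\right) 4 = - 28 m 4 = - 112 m$)
$u = 30$ ($u = 6 \cdot 5 = 30$)
$\left(z{\left(-3,-1 \right)} + \left(u + 4\right)^{2}\right)^{2} = \left(\left(-112\right) \left(-1\right) + \left(30 + 4\right)^{2}\right)^{2} = \left(112 + 34^{2}\right)^{2} = \left(112 + 1156\right)^{2} = 1268^{2} = 1607824$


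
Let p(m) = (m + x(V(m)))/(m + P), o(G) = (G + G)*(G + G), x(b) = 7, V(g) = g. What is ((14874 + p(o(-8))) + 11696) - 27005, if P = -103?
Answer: -66292/153 ≈ -433.28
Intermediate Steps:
o(G) = 4*G² (o(G) = (2*G)*(2*G) = 4*G²)
p(m) = (7 + m)/(-103 + m) (p(m) = (m + 7)/(m - 103) = (7 + m)/(-103 + m))
((14874 + p(o(-8))) + 11696) - 27005 = ((14874 + (7 + 4*(-8)²)/(-103 + 4*(-8)²)) + 11696) - 27005 = ((14874 + (7 + 4*64)/(-103 + 4*64)) + 11696) - 27005 = ((14874 + (7 + 256)/(-103 + 256)) + 11696) - 27005 = ((14874 + 263/153) + 11696) - 27005 = (2275985/153 + 11696) - 27005 = 4065473/153 - 27005 = -66292/153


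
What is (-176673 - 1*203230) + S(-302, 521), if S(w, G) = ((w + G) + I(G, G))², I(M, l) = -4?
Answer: -333678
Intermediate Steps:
S(w, G) = (-4 + G + w)² (S(w, G) = ((w + G) - 4)² = ((G + w) - 4)² = (-4 + G + w)²)
(-176673 - 1*203230) + S(-302, 521) = (-176673 - 1*203230) + (-4 + 521 - 302)² = (-176673 - 203230) + 215² = -379903 + 46225 = -333678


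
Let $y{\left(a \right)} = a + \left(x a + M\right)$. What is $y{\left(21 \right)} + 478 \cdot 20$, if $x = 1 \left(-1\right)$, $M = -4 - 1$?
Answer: $9555$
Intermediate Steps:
$M = -5$
$x = -1$
$y{\left(a \right)} = -5$ ($y{\left(a \right)} = a - \left(5 + a\right) = -5$)
$y{\left(21 \right)} + 478 \cdot 20 = -5 + 478 \cdot 20 = -5 + 9560 = 9555$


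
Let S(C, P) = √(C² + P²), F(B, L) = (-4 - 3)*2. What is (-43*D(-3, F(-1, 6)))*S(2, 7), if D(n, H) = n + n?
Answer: 258*√53 ≈ 1878.3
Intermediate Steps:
F(B, L) = -14 (F(B, L) = -7*2 = -14)
D(n, H) = 2*n
(-43*D(-3, F(-1, 6)))*S(2, 7) = (-86*(-3))*√(2² + 7²) = (-43*(-6))*√(4 + 49) = 258*√53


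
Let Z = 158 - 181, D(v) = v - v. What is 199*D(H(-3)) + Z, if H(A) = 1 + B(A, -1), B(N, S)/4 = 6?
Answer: -23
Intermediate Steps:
B(N, S) = 24 (B(N, S) = 4*6 = 24)
H(A) = 25 (H(A) = 1 + 24 = 25)
D(v) = 0
Z = -23
199*D(H(-3)) + Z = 199*0 - 23 = 0 - 23 = -23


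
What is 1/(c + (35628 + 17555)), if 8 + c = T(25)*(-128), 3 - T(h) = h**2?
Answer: 1/132791 ≈ 7.5306e-6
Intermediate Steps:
T(h) = 3 - h**2
c = 79608 (c = -8 + (3 - 1*25**2)*(-128) = -8 + (3 - 1*625)*(-128) = -8 + (3 - 625)*(-128) = -8 - 622*(-128) = -8 + 79616 = 79608)
1/(c + (35628 + 17555)) = 1/(79608 + (35628 + 17555)) = 1/(79608 + 53183) = 1/132791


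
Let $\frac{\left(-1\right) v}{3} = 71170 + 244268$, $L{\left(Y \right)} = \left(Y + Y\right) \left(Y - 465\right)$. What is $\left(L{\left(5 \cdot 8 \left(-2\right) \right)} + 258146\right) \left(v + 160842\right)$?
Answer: $-271259613312$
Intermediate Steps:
$L{\left(Y \right)} = 2 Y \left(-465 + Y\right)$
$v = -946314$ ($v = - 3 \left(71170 + 244268\right) = \left(-3\right) 315438 = -946314$)
$\left(L{\left(5 \cdot 8 \left(-2\right) \right)} + 258146\right) \left(v + 160842\right) = \left(2 \cdot 5 \cdot 8 \left(-2\right) \left(-465 + 5 \cdot 8 \left(-2\right)\right) + 258146\right) \left(-946314 + 160842\right) = \left(2 \cdot 40 \left(-2\right) \left(-465 + 40 \left(-2\right)\right) + 258146\right) \left(-785472\right) = \left(2 \left(-80\right) \left(-465 - 80\right) + 258146\right) \left(-785472\right) = \left(2 \left(-80\right) \left(-545\right) + 258146\right) \left(-785472\right) = \left(87200 + 258146\right) \left(-785472\right) = 345346 \left(-785472\right) = -271259613312$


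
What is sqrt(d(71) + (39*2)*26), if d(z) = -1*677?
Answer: sqrt(1351) ≈ 36.756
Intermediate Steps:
d(z) = -677
sqrt(d(71) + (39*2)*26) = sqrt(-677 + (39*2)*26) = sqrt(-677 + 78*26) = sqrt(-677 + 2028) = sqrt(1351)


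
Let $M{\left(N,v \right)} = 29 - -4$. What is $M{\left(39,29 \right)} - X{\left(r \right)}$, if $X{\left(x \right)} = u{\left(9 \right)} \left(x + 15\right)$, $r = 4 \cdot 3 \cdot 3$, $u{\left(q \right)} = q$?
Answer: $-426$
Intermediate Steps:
$r = 36$ ($r = 12 \cdot 3 = 36$)
$X{\left(x \right)} = 135 + 9 x$ ($X{\left(x \right)} = 9 \left(x + 15\right) = 9 \left(15 + x\right) = 135 + 9 x$)
$M{\left(N,v \right)} = 33$ ($M{\left(N,v \right)} = 29 + 4 = 33$)
$M{\left(39,29 \right)} - X{\left(r \right)} = 33 - \left(135 + 9 \cdot 36\right) = 33 - \left(135 + 324\right) = 33 - 459 = -426$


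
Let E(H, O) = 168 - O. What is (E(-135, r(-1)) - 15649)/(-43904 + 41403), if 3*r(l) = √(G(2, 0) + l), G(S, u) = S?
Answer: 46444/7503 ≈ 6.1901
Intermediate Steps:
r(l) = √(2 + l)/3
(E(-135, r(-1)) - 15649)/(-43904 + 41403) = ((168 - √(2 - 1)/3) - 15649)/(-43904 + 41403) = ((168 - √1/3) - 15649)/(-2501) = ((168 - 1/3) - 15649)*(-1/2501) = ((168 - 1*⅓) - 15649)*(-1/2501) = ((168 - ⅓) - 15649)*(-1/2501) = (503/3 - 15649)*(-1/2501) = -46444/3*(-1/2501) = 46444/7503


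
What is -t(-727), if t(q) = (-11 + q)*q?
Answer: -536526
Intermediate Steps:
t(q) = q*(-11 + q)
-t(-727) = -(-727)*(-11 - 727) = -(-727)*(-738) = -1*536526 = -536526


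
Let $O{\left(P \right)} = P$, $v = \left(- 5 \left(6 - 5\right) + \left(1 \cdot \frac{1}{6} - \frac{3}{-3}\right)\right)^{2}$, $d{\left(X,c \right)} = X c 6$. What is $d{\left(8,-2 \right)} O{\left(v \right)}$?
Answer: $- \frac{4232}{3} \approx -1410.7$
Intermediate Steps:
$d{\left(X,c \right)} = 6 X c$
$v = \frac{529}{36}$ ($v = \left(\left(-5\right) 1 + \left(1 \cdot \frac{1}{6} - -1\right)\right)^{2} = \left(-5 + \left(\frac{1}{6} + 1\right)\right)^{2} = \left(-5 + \frac{7}{6}\right)^{2} = \left(- \frac{23}{6}\right)^{2} = \frac{529}{36} \approx 14.694$)
$d{\left(8,-2 \right)} O{\left(v \right)} = 6 \cdot 8 \left(-2\right) \frac{529}{36} = \left(-96\right) \frac{529}{36} = - \frac{4232}{3}$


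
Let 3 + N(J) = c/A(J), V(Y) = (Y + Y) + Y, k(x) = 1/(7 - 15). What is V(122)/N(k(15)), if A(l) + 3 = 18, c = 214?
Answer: 5490/169 ≈ 32.485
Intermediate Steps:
A(l) = 15 (A(l) = -3 + 18 = 15)
k(x) = -⅛ (k(x) = 1/(-8) = -⅛)
V(Y) = 3*Y (V(Y) = 2*Y + Y = 3*Y)
N(J) = 169/15 (N(J) = -3 + 214/15 = 169/15)
V(122)/N(k(15)) = (3*122)/(169/15) = 366*(15/169) = 5490/169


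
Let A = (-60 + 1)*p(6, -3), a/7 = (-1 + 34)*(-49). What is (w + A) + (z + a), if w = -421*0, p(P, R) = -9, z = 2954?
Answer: -7834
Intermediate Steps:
a = -11319 (a = 7*((-1 + 34)*(-49)) = 7*(33*(-49)) = 7*(-1617) = -11319)
w = 0
A = 531 (A = (-60 + 1)*(-9) = -59*(-9) = 531)
(w + A) + (z + a) = (0 + 531) + (2954 - 11319) = 531 - 8365 = -7834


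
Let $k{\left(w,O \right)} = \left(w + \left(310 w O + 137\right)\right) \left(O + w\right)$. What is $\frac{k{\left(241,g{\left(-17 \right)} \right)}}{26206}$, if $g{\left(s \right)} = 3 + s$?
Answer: $- \frac{118671287}{13103} \approx -9056.8$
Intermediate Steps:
$k{\left(w,O \right)} = \left(O + w\right) \left(137 + w + 310 O w\right)$ ($k{\left(w,O \right)} = \left(w + \left(310 O w + 137\right)\right) \left(O + w\right) = \left(w + \left(137 + 310 O w\right)\right) \left(O + w\right) = \left(137 + w + 310 O w\right) \left(O + w\right) = \left(O + w\right) \left(137 + w + 310 O w\right)$)
$\frac{k{\left(241,g{\left(-17 \right)} \right)}}{26206} = \frac{241^{2} + 137 \left(3 - 17\right) + 137 \cdot 241 + \left(3 - 17\right) 241 + 310 \left(3 - 17\right) 241^{2} + 310 \cdot 241 \left(3 - 17\right)^{2}}{26206} = \left(58081 + 137 \left(-14\right) + 33017 - 3374 + 310 \left(-14\right) 58081 + 310 \cdot 241 \left(-14\right)^{2}\right) \frac{1}{26206} = \left(58081 - 1918 + 33017 - 3374 - 252071540 + 310 \cdot 241 \cdot 196\right) \frac{1}{26206} = \left(58081 - 1918 + 33017 - 3374 - 252071540 + 14643160\right) \frac{1}{26206} = \left(-237342574\right) \frac{1}{26206} = - \frac{118671287}{13103}$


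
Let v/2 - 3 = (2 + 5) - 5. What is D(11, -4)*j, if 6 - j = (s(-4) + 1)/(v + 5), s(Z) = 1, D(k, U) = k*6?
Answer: 1936/5 ≈ 387.20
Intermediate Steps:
D(k, U) = 6*k
v = 10 (v = 6 + 2*((2 + 5) - 5) = 6 + 2*(7 - 5) = 6 + 2*2 = 6 + 4 = 10)
j = 88/15 (j = 6 - (1 + 1)/(10 + 5) = 6 - 2/15 = 88/15 ≈ 5.8667)
D(11, -4)*j = (6*11)*(88/15) = 66*(88/15) = 1936/5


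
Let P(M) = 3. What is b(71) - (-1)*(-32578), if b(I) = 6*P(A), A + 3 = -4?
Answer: -32560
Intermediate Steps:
A = -7 (A = -3 - 4 = -7)
b(I) = 18 (b(I) = 6*3 = 18)
b(71) - (-1)*(-32578) = 18 - (-1)*(-32578) = 18 - 1*32578 = 18 - 32578 = -32560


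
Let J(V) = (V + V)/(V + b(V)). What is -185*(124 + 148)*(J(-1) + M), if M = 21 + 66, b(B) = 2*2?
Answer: -13032880/3 ≈ -4.3443e+6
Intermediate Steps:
b(B) = 4
M = 87
J(V) = 2*V/(4 + V) (J(V) = (V + V)/(V + 4) = (2*V)/(4 + V) = 2*V/(4 + V))
-185*(124 + 148)*(J(-1) + M) = -185*(124 + 148)*(2*(-1)/(4 - 1) + 87) = -50320*(2*(-1)/3 + 87) = -50320*(2*(-1)*(⅓) + 87) = -50320*(-⅔ + 87) = -50320*259/3 = -185*70448/3 = -13032880/3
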